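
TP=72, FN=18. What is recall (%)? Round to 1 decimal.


Recall = TP / (TP + FN) * 100
= 72 / (72 + 18)
= 72 / 90
= 0.8
= 80.0%

80.0


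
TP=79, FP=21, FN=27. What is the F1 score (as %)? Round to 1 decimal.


Precision = TP / (TP + FP) = 79 / 100 = 0.79
Recall = TP / (TP + FN) = 79 / 106 = 0.7453
F1 = 2 * P * R / (P + R)
= 2 * 0.79 * 0.7453 / (0.79 + 0.7453)
= 1.1775 / 1.5353
= 0.767
As percentage: 76.7%

76.7


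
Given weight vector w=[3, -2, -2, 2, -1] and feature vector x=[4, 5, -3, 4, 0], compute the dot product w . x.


Element-wise products:
3 * 4 = 12
-2 * 5 = -10
-2 * -3 = 6
2 * 4 = 8
-1 * 0 = 0
Sum = 12 + -10 + 6 + 8 + 0
= 16

16


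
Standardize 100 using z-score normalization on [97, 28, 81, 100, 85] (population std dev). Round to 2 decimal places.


Mean = (97 + 28 + 81 + 100 + 85) / 5 = 78.2
Variance = sum((x_i - mean)^2) / n = 680.56
Std = sqrt(680.56) = 26.0875
Z = (x - mean) / std
= (100 - 78.2) / 26.0875
= 21.8 / 26.0875
= 0.84

0.84


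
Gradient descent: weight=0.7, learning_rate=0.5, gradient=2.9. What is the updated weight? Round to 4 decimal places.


w_new = w_old - lr * gradient
= 0.7 - 0.5 * 2.9
= 0.7 - (1.45)
= -0.7500

-0.7500


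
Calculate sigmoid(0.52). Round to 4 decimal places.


sigmoid(z) = 1 / (1 + exp(-z))
exp(-(0.52)) = exp(-0.52) = 0.5945
1 + 0.5945 = 1.5945
1 / 1.5945 = 0.6271

0.6271


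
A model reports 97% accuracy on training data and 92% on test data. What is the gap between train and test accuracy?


Gap = train_accuracy - test_accuracy
= 97 - 92
= 5%
This moderate gap may indicate mild overfitting.

5


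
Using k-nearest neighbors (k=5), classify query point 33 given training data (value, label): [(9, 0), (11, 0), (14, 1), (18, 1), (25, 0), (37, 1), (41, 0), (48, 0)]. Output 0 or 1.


Distances from query 33:
Point 37 (class 1): distance = 4
Point 25 (class 0): distance = 8
Point 41 (class 0): distance = 8
Point 48 (class 0): distance = 15
Point 18 (class 1): distance = 15
K=5 nearest neighbors: classes = [1, 0, 0, 0, 1]
Votes for class 1: 2 / 5
Majority vote => class 0

0


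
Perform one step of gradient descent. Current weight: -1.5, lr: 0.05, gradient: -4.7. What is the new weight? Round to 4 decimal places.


w_new = w_old - lr * gradient
= -1.5 - 0.05 * -4.7
= -1.5 - (-0.235)
= -1.2650

-1.2650


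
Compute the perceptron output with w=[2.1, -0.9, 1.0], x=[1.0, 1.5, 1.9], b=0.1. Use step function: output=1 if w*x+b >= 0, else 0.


z = w . x + b
= 2.1*1.0 + -0.9*1.5 + 1.0*1.9 + 0.1
= 2.1 + -1.35 + 1.9 + 0.1
= 2.65 + 0.1
= 2.75
Since z = 2.75 >= 0, output = 1

1


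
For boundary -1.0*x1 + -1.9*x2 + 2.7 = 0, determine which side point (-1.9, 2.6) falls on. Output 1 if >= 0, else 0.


Compute -1.0 * -1.9 + -1.9 * 2.6 + 2.7
= 1.9 + -4.94 + 2.7
= -0.34
Since -0.34 < 0, the point is on the negative side.

0


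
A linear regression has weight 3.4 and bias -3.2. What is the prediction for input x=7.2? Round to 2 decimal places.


y = 3.4 * 7.2 + (-3.2)
= 24.48 + (-3.2)
= 21.28

21.28


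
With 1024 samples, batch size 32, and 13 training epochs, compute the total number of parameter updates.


Iterations per epoch = 1024 / 32 = 32
Total updates = iterations_per_epoch * epochs
= 32 * 13
= 416

416


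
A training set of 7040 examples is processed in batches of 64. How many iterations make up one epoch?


Iterations per epoch = dataset_size / batch_size
= 7040 / 64
= 110

110


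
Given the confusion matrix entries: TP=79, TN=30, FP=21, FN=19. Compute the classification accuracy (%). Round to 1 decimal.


Accuracy = (TP + TN) / (TP + TN + FP + FN) * 100
= (79 + 30) / (79 + 30 + 21 + 19)
= 109 / 149
= 0.7315
= 73.2%

73.2


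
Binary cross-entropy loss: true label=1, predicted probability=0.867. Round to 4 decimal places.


For y=1: Loss = -log(p)
= -log(0.867)
= -(-0.1427)
= 0.1427

0.1427


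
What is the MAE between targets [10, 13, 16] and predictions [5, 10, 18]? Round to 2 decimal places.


Absolute errors: [5, 3, 2]
Sum of absolute errors = 10
MAE = 10 / 3 = 3.33

3.33


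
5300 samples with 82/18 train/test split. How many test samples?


Train samples = 5300 * 82% = 4346
Test samples = 5300 - 4346
= 954

954


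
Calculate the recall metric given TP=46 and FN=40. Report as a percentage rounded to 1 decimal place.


Recall = TP / (TP + FN) * 100
= 46 / (46 + 40)
= 46 / 86
= 0.5349
= 53.5%

53.5


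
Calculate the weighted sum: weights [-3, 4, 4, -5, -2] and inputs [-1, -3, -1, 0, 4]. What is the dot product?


Element-wise products:
-3 * -1 = 3
4 * -3 = -12
4 * -1 = -4
-5 * 0 = 0
-2 * 4 = -8
Sum = 3 + -12 + -4 + 0 + -8
= -21

-21


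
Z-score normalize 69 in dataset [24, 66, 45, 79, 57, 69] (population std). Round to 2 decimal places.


Mean = (24 + 66 + 45 + 79 + 57 + 69) / 6 = 56.6667
Variance = sum((x_i - mean)^2) / n = 323.5556
Std = sqrt(323.5556) = 17.9877
Z = (x - mean) / std
= (69 - 56.6667) / 17.9877
= 12.3333 / 17.9877
= 0.69

0.69


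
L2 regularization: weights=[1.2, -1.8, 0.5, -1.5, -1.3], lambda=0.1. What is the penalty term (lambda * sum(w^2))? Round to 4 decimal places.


Squaring each weight:
1.2^2 = 1.44
(-1.8)^2 = 3.24
0.5^2 = 0.25
(-1.5)^2 = 2.25
(-1.3)^2 = 1.69
Sum of squares = 8.87
Penalty = 0.1 * 8.87 = 0.8870

0.8870


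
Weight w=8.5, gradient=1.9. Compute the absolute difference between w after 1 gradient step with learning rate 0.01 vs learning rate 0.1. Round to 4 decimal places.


With lr=0.01: w_new = 8.5 - 0.01 * 1.9 = 8.481
With lr=0.1: w_new = 8.5 - 0.1 * 1.9 = 8.31
Absolute difference = |8.481 - 8.31|
= 0.1710

0.1710


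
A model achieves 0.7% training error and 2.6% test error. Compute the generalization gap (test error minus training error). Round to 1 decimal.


Generalization gap = test_error - train_error
= 2.6 - 0.7
= 1.9%
A small gap suggests good generalization.

1.9


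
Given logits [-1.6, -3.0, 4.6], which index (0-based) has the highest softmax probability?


Softmax is a monotonic transformation, so it preserves the argmax.
We need to find the index of the maximum logit.
Index 0: -1.6
Index 1: -3.0
Index 2: 4.6
Maximum logit = 4.6 at index 2

2


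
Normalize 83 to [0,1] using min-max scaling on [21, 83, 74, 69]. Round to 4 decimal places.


Min = 21, Max = 83
Range = 83 - 21 = 62
Scaled = (x - min) / (max - min)
= (83 - 21) / 62
= 62 / 62
= 1.0000

1.0000


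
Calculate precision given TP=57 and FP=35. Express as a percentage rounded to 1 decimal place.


Precision = TP / (TP + FP) * 100
= 57 / (57 + 35)
= 57 / 92
= 0.6196
= 62.0%

62.0


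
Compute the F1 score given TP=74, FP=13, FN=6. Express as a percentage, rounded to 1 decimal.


Precision = TP / (TP + FP) = 74 / 87 = 0.8506
Recall = TP / (TP + FN) = 74 / 80 = 0.925
F1 = 2 * P * R / (P + R)
= 2 * 0.8506 * 0.925 / (0.8506 + 0.925)
= 1.5736 / 1.7756
= 0.8862
As percentage: 88.6%

88.6


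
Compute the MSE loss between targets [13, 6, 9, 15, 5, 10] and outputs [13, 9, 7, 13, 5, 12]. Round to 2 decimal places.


Differences: [0, -3, 2, 2, 0, -2]
Squared errors: [0, 9, 4, 4, 0, 4]
Sum of squared errors = 21
MSE = 21 / 6 = 3.50

3.50


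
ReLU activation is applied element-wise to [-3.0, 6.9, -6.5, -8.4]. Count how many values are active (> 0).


ReLU(x) = max(0, x) for each element:
ReLU(-3.0) = 0
ReLU(6.9) = 6.9
ReLU(-6.5) = 0
ReLU(-8.4) = 0
Active neurons (>0): 1

1


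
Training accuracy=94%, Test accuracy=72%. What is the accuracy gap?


Gap = train_accuracy - test_accuracy
= 94 - 72
= 22%
This large gap strongly indicates overfitting.

22


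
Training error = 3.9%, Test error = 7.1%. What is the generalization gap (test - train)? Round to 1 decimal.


Generalization gap = test_error - train_error
= 7.1 - 3.9
= 3.2%
A moderate gap.

3.2


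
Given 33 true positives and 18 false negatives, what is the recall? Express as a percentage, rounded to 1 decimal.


Recall = TP / (TP + FN) * 100
= 33 / (33 + 18)
= 33 / 51
= 0.6471
= 64.7%

64.7


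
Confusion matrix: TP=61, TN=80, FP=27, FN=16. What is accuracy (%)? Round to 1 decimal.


Accuracy = (TP + TN) / (TP + TN + FP + FN) * 100
= (61 + 80) / (61 + 80 + 27 + 16)
= 141 / 184
= 0.7663
= 76.6%

76.6


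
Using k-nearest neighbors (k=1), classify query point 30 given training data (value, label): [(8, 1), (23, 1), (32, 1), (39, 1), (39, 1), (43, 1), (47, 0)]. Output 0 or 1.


Distances from query 30:
Point 32 (class 1): distance = 2
K=1 nearest neighbors: classes = [1]
Votes for class 1: 1 / 1
Majority vote => class 1

1


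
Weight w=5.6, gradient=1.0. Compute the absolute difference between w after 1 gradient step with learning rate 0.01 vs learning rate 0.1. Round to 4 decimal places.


With lr=0.01: w_new = 5.6 - 0.01 * 1.0 = 5.59
With lr=0.1: w_new = 5.6 - 0.1 * 1.0 = 5.5
Absolute difference = |5.59 - 5.5|
= 0.0900

0.0900


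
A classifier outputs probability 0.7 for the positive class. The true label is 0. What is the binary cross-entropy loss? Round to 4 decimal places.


For y=0: Loss = -log(1-p)
= -log(1 - 0.7)
= -log(0.3)
= -(-1.204)
= 1.2040

1.2040


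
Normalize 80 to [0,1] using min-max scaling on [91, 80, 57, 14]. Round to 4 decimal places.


Min = 14, Max = 91
Range = 91 - 14 = 77
Scaled = (x - min) / (max - min)
= (80 - 14) / 77
= 66 / 77
= 0.8571

0.8571


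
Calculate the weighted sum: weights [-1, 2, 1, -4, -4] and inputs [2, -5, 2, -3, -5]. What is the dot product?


Element-wise products:
-1 * 2 = -2
2 * -5 = -10
1 * 2 = 2
-4 * -3 = 12
-4 * -5 = 20
Sum = -2 + -10 + 2 + 12 + 20
= 22

22


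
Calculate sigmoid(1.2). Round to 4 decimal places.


sigmoid(z) = 1 / (1 + exp(-z))
exp(-(1.2)) = exp(-1.2) = 0.3012
1 + 0.3012 = 1.3012
1 / 1.3012 = 0.7685

0.7685


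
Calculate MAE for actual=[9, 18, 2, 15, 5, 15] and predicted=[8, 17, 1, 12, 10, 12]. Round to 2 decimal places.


Absolute errors: [1, 1, 1, 3, 5, 3]
Sum of absolute errors = 14
MAE = 14 / 6 = 2.33

2.33


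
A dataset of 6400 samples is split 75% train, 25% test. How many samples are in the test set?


Train samples = 6400 * 75% = 4800
Test samples = 6400 - 4800
= 1600

1600


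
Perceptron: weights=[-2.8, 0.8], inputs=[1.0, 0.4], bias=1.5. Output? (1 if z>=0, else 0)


z = w . x + b
= -2.8*1.0 + 0.8*0.4 + 1.5
= -2.8 + 0.32 + 1.5
= -2.48 + 1.5
= -0.98
Since z = -0.98 < 0, output = 0

0


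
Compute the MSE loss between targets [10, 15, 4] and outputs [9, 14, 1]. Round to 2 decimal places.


Differences: [1, 1, 3]
Squared errors: [1, 1, 9]
Sum of squared errors = 11
MSE = 11 / 3 = 3.67

3.67


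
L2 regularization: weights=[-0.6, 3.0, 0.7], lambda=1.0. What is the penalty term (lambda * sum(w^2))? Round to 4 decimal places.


Squaring each weight:
(-0.6)^2 = 0.36
3.0^2 = 9.0
0.7^2 = 0.49
Sum of squares = 9.85
Penalty = 1.0 * 9.85 = 9.8500

9.8500


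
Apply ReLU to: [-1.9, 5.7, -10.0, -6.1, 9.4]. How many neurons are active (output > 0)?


ReLU(x) = max(0, x) for each element:
ReLU(-1.9) = 0
ReLU(5.7) = 5.7
ReLU(-10.0) = 0
ReLU(-6.1) = 0
ReLU(9.4) = 9.4
Active neurons (>0): 2

2


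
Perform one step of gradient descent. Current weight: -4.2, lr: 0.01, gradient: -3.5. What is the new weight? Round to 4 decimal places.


w_new = w_old - lr * gradient
= -4.2 - 0.01 * -3.5
= -4.2 - (-0.035)
= -4.1650

-4.1650


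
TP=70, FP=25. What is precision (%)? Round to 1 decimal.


Precision = TP / (TP + FP) * 100
= 70 / (70 + 25)
= 70 / 95
= 0.7368
= 73.7%

73.7


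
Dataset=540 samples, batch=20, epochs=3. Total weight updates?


Iterations per epoch = 540 / 20 = 27
Total updates = iterations_per_epoch * epochs
= 27 * 3
= 81

81


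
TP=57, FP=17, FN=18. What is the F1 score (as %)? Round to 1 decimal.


Precision = TP / (TP + FP) = 57 / 74 = 0.7703
Recall = TP / (TP + FN) = 57 / 75 = 0.76
F1 = 2 * P * R / (P + R)
= 2 * 0.7703 * 0.76 / (0.7703 + 0.76)
= 1.1708 / 1.5303
= 0.7651
As percentage: 76.5%

76.5


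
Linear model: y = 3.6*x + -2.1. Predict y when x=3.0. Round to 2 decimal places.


y = 3.6 * 3.0 + (-2.1)
= 10.8 + (-2.1)
= 8.70

8.70


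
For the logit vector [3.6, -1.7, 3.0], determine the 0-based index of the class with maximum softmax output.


Softmax is a monotonic transformation, so it preserves the argmax.
We need to find the index of the maximum logit.
Index 0: 3.6
Index 1: -1.7
Index 2: 3.0
Maximum logit = 3.6 at index 0

0


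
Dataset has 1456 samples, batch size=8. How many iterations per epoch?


Iterations per epoch = dataset_size / batch_size
= 1456 / 8
= 182

182


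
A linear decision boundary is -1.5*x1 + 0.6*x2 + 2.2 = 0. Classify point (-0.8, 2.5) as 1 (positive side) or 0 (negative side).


Compute -1.5 * -0.8 + 0.6 * 2.5 + 2.2
= 1.2 + 1.5 + 2.2
= 4.9
Since 4.9 >= 0, the point is on the positive side.

1


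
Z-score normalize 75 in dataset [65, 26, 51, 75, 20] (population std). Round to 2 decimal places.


Mean = (65 + 26 + 51 + 75 + 20) / 5 = 47.4
Variance = sum((x_i - mean)^2) / n = 458.64
Std = sqrt(458.64) = 21.4159
Z = (x - mean) / std
= (75 - 47.4) / 21.4159
= 27.6 / 21.4159
= 1.29

1.29


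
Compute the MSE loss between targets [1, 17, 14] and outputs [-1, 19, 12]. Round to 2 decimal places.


Differences: [2, -2, 2]
Squared errors: [4, 4, 4]
Sum of squared errors = 12
MSE = 12 / 3 = 4.00

4.00


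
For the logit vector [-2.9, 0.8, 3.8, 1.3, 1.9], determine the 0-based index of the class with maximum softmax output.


Softmax is a monotonic transformation, so it preserves the argmax.
We need to find the index of the maximum logit.
Index 0: -2.9
Index 1: 0.8
Index 2: 3.8
Index 3: 1.3
Index 4: 1.9
Maximum logit = 3.8 at index 2

2


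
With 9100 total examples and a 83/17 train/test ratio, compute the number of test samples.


Train samples = 9100 * 83% = 7553
Test samples = 9100 - 7553
= 1547

1547


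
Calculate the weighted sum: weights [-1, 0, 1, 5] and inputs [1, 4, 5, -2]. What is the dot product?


Element-wise products:
-1 * 1 = -1
0 * 4 = 0
1 * 5 = 5
5 * -2 = -10
Sum = -1 + 0 + 5 + -10
= -6

-6


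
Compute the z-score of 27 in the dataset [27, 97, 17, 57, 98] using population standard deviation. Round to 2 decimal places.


Mean = (27 + 97 + 17 + 57 + 98) / 5 = 59.2
Variance = sum((x_i - mean)^2) / n = 1151.36
Std = sqrt(1151.36) = 33.9317
Z = (x - mean) / std
= (27 - 59.2) / 33.9317
= -32.2 / 33.9317
= -0.95

-0.95


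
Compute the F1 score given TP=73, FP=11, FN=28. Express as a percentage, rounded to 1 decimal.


Precision = TP / (TP + FP) = 73 / 84 = 0.869
Recall = TP / (TP + FN) = 73 / 101 = 0.7228
F1 = 2 * P * R / (P + R)
= 2 * 0.869 * 0.7228 / (0.869 + 0.7228)
= 1.2562 / 1.5918
= 0.7892
As percentage: 78.9%

78.9


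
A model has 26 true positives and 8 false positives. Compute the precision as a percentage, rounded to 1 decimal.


Precision = TP / (TP + FP) * 100
= 26 / (26 + 8)
= 26 / 34
= 0.7647
= 76.5%

76.5


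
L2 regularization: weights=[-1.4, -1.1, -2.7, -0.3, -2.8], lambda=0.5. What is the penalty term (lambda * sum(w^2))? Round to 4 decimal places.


Squaring each weight:
(-1.4)^2 = 1.96
(-1.1)^2 = 1.21
(-2.7)^2 = 7.29
(-0.3)^2 = 0.09
(-2.8)^2 = 7.84
Sum of squares = 18.39
Penalty = 0.5 * 18.39 = 9.1950

9.1950


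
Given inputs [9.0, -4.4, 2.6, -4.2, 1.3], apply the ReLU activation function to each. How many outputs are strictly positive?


ReLU(x) = max(0, x) for each element:
ReLU(9.0) = 9.0
ReLU(-4.4) = 0
ReLU(2.6) = 2.6
ReLU(-4.2) = 0
ReLU(1.3) = 1.3
Active neurons (>0): 3

3


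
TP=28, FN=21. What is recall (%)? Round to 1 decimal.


Recall = TP / (TP + FN) * 100
= 28 / (28 + 21)
= 28 / 49
= 0.5714
= 57.1%

57.1


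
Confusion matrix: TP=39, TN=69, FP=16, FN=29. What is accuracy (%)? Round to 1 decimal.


Accuracy = (TP + TN) / (TP + TN + FP + FN) * 100
= (39 + 69) / (39 + 69 + 16 + 29)
= 108 / 153
= 0.7059
= 70.6%

70.6


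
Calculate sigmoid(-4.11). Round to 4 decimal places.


sigmoid(z) = 1 / (1 + exp(-z))
exp(-(-4.11)) = exp(4.11) = 60.9467
1 + 60.9467 = 61.9467
1 / 61.9467 = 0.0161

0.0161


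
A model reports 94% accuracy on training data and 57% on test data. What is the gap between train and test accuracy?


Gap = train_accuracy - test_accuracy
= 94 - 57
= 37%
This large gap strongly indicates overfitting.

37


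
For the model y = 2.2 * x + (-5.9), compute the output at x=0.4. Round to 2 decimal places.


y = 2.2 * 0.4 + (-5.9)
= 0.88 + (-5.9)
= -5.02

-5.02


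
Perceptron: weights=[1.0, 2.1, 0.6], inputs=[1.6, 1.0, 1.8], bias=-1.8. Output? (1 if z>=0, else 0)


z = w . x + b
= 1.0*1.6 + 2.1*1.0 + 0.6*1.8 + -1.8
= 1.6 + 2.1 + 1.08 + -1.8
= 4.78 + -1.8
= 2.98
Since z = 2.98 >= 0, output = 1

1


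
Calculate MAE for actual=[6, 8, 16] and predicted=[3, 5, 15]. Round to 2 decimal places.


Absolute errors: [3, 3, 1]
Sum of absolute errors = 7
MAE = 7 / 3 = 2.33

2.33


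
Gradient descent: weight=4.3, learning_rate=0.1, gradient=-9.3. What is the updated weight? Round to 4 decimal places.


w_new = w_old - lr * gradient
= 4.3 - 0.1 * -9.3
= 4.3 - (-0.93)
= 5.2300

5.2300


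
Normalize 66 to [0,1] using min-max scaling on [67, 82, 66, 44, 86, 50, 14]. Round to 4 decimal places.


Min = 14, Max = 86
Range = 86 - 14 = 72
Scaled = (x - min) / (max - min)
= (66 - 14) / 72
= 52 / 72
= 0.7222

0.7222


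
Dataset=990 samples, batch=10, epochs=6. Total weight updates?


Iterations per epoch = 990 / 10 = 99
Total updates = iterations_per_epoch * epochs
= 99 * 6
= 594

594


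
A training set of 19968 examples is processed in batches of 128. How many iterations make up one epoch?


Iterations per epoch = dataset_size / batch_size
= 19968 / 128
= 156

156


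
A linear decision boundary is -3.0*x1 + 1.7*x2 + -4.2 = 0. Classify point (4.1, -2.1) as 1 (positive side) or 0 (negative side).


Compute -3.0 * 4.1 + 1.7 * -2.1 + -4.2
= -12.3 + -3.57 + -4.2
= -20.07
Since -20.07 < 0, the point is on the negative side.

0


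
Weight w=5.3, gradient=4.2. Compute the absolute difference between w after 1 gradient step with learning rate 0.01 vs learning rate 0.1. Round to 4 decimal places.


With lr=0.01: w_new = 5.3 - 0.01 * 4.2 = 5.258
With lr=0.1: w_new = 5.3 - 0.1 * 4.2 = 4.88
Absolute difference = |5.258 - 4.88|
= 0.3780

0.3780


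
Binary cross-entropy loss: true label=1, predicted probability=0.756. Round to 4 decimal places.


For y=1: Loss = -log(p)
= -log(0.756)
= -(-0.2797)
= 0.2797

0.2797


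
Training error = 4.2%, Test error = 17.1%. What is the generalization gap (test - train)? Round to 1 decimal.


Generalization gap = test_error - train_error
= 17.1 - 4.2
= 12.9%
A large gap suggests overfitting.

12.9


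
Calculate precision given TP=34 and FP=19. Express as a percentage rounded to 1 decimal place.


Precision = TP / (TP + FP) * 100
= 34 / (34 + 19)
= 34 / 53
= 0.6415
= 64.2%

64.2


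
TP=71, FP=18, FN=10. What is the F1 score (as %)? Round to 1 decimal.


Precision = TP / (TP + FP) = 71 / 89 = 0.7978
Recall = TP / (TP + FN) = 71 / 81 = 0.8765
F1 = 2 * P * R / (P + R)
= 2 * 0.7978 * 0.8765 / (0.7978 + 0.8765)
= 1.3985 / 1.6743
= 0.8353
As percentage: 83.5%

83.5


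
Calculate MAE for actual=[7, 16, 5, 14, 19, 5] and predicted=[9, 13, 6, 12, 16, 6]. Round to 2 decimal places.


Absolute errors: [2, 3, 1, 2, 3, 1]
Sum of absolute errors = 12
MAE = 12 / 6 = 2.00

2.00


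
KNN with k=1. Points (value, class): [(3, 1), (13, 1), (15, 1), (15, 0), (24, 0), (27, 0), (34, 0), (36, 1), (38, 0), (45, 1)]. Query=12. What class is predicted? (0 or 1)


Distances from query 12:
Point 13 (class 1): distance = 1
K=1 nearest neighbors: classes = [1]
Votes for class 1: 1 / 1
Majority vote => class 1

1


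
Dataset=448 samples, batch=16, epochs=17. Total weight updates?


Iterations per epoch = 448 / 16 = 28
Total updates = iterations_per_epoch * epochs
= 28 * 17
= 476

476


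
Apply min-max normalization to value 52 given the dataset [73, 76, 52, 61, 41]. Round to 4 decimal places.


Min = 41, Max = 76
Range = 76 - 41 = 35
Scaled = (x - min) / (max - min)
= (52 - 41) / 35
= 11 / 35
= 0.3143

0.3143


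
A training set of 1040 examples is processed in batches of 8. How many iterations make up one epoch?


Iterations per epoch = dataset_size / batch_size
= 1040 / 8
= 130

130


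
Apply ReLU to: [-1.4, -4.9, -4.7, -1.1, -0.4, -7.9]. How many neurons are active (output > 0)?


ReLU(x) = max(0, x) for each element:
ReLU(-1.4) = 0
ReLU(-4.9) = 0
ReLU(-4.7) = 0
ReLU(-1.1) = 0
ReLU(-0.4) = 0
ReLU(-7.9) = 0
Active neurons (>0): 0

0


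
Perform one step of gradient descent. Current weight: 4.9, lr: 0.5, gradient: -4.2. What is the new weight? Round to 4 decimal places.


w_new = w_old - lr * gradient
= 4.9 - 0.5 * -4.2
= 4.9 - (-2.1)
= 7.0000

7.0000


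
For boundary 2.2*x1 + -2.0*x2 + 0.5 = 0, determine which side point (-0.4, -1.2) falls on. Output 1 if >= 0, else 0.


Compute 2.2 * -0.4 + -2.0 * -1.2 + 0.5
= -0.88 + 2.4 + 0.5
= 2.02
Since 2.02 >= 0, the point is on the positive side.

1


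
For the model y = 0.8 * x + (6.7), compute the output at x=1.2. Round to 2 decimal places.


y = 0.8 * 1.2 + (6.7)
= 0.96 + (6.7)
= 7.66

7.66


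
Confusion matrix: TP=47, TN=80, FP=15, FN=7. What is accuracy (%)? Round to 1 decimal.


Accuracy = (TP + TN) / (TP + TN + FP + FN) * 100
= (47 + 80) / (47 + 80 + 15 + 7)
= 127 / 149
= 0.8523
= 85.2%

85.2


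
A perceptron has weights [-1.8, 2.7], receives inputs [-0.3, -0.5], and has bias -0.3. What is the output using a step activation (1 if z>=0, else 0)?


z = w . x + b
= -1.8*-0.3 + 2.7*-0.5 + -0.3
= 0.54 + -1.35 + -0.3
= -0.81 + -0.3
= -1.11
Since z = -1.11 < 0, output = 0

0


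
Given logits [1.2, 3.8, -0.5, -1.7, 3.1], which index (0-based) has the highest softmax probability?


Softmax is a monotonic transformation, so it preserves the argmax.
We need to find the index of the maximum logit.
Index 0: 1.2
Index 1: 3.8
Index 2: -0.5
Index 3: -1.7
Index 4: 3.1
Maximum logit = 3.8 at index 1

1


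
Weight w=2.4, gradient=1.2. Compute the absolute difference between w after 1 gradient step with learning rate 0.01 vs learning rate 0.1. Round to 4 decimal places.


With lr=0.01: w_new = 2.4 - 0.01 * 1.2 = 2.388
With lr=0.1: w_new = 2.4 - 0.1 * 1.2 = 2.28
Absolute difference = |2.388 - 2.28|
= 0.1080

0.1080


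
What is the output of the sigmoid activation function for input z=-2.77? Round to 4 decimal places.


sigmoid(z) = 1 / (1 + exp(-z))
exp(-(-2.77)) = exp(2.77) = 15.9586
1 + 15.9586 = 16.9586
1 / 16.9586 = 0.0590

0.0590


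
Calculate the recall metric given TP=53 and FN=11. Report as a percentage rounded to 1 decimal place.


Recall = TP / (TP + FN) * 100
= 53 / (53 + 11)
= 53 / 64
= 0.8281
= 82.8%

82.8


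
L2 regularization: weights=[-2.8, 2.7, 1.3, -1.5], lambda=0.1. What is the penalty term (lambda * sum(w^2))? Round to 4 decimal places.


Squaring each weight:
(-2.8)^2 = 7.84
2.7^2 = 7.29
1.3^2 = 1.69
(-1.5)^2 = 2.25
Sum of squares = 19.07
Penalty = 0.1 * 19.07 = 1.9070

1.9070


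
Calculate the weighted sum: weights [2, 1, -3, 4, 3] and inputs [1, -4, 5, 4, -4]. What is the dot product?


Element-wise products:
2 * 1 = 2
1 * -4 = -4
-3 * 5 = -15
4 * 4 = 16
3 * -4 = -12
Sum = 2 + -4 + -15 + 16 + -12
= -13

-13


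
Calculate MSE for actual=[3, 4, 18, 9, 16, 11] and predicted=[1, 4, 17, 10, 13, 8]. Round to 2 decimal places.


Differences: [2, 0, 1, -1, 3, 3]
Squared errors: [4, 0, 1, 1, 9, 9]
Sum of squared errors = 24
MSE = 24 / 6 = 4.00

4.00


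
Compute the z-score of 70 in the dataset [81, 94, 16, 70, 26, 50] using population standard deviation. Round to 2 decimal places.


Mean = (81 + 94 + 16 + 70 + 26 + 50) / 6 = 56.1667
Variance = sum((x_i - mean)^2) / n = 800.1389
Std = sqrt(800.1389) = 28.2867
Z = (x - mean) / std
= (70 - 56.1667) / 28.2867
= 13.8333 / 28.2867
= 0.49

0.49


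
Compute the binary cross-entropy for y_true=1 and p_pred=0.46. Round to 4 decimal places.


For y=1: Loss = -log(p)
= -log(0.46)
= -(-0.7765)
= 0.7765

0.7765


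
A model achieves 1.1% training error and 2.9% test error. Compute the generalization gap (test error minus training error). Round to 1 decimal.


Generalization gap = test_error - train_error
= 2.9 - 1.1
= 1.8%
A small gap suggests good generalization.

1.8


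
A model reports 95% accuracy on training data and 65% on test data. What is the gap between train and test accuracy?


Gap = train_accuracy - test_accuracy
= 95 - 65
= 30%
This large gap strongly indicates overfitting.

30


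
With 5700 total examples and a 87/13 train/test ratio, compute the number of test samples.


Train samples = 5700 * 87% = 4959
Test samples = 5700 - 4959
= 741

741


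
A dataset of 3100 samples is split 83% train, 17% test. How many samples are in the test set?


Train samples = 3100 * 83% = 2573
Test samples = 3100 - 2573
= 527

527


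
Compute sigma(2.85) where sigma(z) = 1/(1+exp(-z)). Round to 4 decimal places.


sigmoid(z) = 1 / (1 + exp(-z))
exp(-(2.85)) = exp(-2.85) = 0.0578
1 + 0.0578 = 1.0578
1 / 1.0578 = 0.9453

0.9453


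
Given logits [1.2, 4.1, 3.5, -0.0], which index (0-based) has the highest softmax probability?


Softmax is a monotonic transformation, so it preserves the argmax.
We need to find the index of the maximum logit.
Index 0: 1.2
Index 1: 4.1
Index 2: 3.5
Index 3: -0.0
Maximum logit = 4.1 at index 1

1


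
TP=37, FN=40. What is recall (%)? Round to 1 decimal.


Recall = TP / (TP + FN) * 100
= 37 / (37 + 40)
= 37 / 77
= 0.4805
= 48.1%

48.1


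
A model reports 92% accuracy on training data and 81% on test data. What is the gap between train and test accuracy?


Gap = train_accuracy - test_accuracy
= 92 - 81
= 11%
This gap suggests the model is overfitting.

11


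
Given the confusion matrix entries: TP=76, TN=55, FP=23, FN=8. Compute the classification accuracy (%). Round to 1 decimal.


Accuracy = (TP + TN) / (TP + TN + FP + FN) * 100
= (76 + 55) / (76 + 55 + 23 + 8)
= 131 / 162
= 0.8086
= 80.9%

80.9


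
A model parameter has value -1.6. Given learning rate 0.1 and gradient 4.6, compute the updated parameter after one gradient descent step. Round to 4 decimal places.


w_new = w_old - lr * gradient
= -1.6 - 0.1 * 4.6
= -1.6 - (0.46)
= -2.0600

-2.0600


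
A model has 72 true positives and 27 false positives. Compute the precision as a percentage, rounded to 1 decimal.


Precision = TP / (TP + FP) * 100
= 72 / (72 + 27)
= 72 / 99
= 0.7273
= 72.7%

72.7


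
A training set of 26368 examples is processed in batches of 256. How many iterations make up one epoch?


Iterations per epoch = dataset_size / batch_size
= 26368 / 256
= 103

103


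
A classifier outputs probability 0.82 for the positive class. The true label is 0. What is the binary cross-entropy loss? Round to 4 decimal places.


For y=0: Loss = -log(1-p)
= -log(1 - 0.82)
= -log(0.18)
= -(-1.7148)
= 1.7148

1.7148


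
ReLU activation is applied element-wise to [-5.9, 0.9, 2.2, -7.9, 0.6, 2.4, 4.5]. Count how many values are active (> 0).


ReLU(x) = max(0, x) for each element:
ReLU(-5.9) = 0
ReLU(0.9) = 0.9
ReLU(2.2) = 2.2
ReLU(-7.9) = 0
ReLU(0.6) = 0.6
ReLU(2.4) = 2.4
ReLU(4.5) = 4.5
Active neurons (>0): 5

5


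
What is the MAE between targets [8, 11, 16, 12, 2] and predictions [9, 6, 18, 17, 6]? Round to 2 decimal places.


Absolute errors: [1, 5, 2, 5, 4]
Sum of absolute errors = 17
MAE = 17 / 5 = 3.40

3.40


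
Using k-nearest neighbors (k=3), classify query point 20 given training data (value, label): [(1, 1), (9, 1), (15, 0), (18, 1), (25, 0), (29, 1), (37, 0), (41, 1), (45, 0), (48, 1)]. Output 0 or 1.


Distances from query 20:
Point 18 (class 1): distance = 2
Point 15 (class 0): distance = 5
Point 25 (class 0): distance = 5
K=3 nearest neighbors: classes = [1, 0, 0]
Votes for class 1: 1 / 3
Majority vote => class 0

0


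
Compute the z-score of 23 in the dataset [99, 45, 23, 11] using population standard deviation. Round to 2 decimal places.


Mean = (99 + 45 + 23 + 11) / 4 = 44.5
Variance = sum((x_i - mean)^2) / n = 1138.75
Std = sqrt(1138.75) = 33.7454
Z = (x - mean) / std
= (23 - 44.5) / 33.7454
= -21.5 / 33.7454
= -0.64

-0.64


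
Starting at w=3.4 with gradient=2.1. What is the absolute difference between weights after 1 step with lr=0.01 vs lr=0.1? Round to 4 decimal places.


With lr=0.01: w_new = 3.4 - 0.01 * 2.1 = 3.379
With lr=0.1: w_new = 3.4 - 0.1 * 2.1 = 3.19
Absolute difference = |3.379 - 3.19|
= 0.1890

0.1890


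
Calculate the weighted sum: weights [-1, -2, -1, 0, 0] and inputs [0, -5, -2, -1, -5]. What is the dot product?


Element-wise products:
-1 * 0 = 0
-2 * -5 = 10
-1 * -2 = 2
0 * -1 = 0
0 * -5 = 0
Sum = 0 + 10 + 2 + 0 + 0
= 12

12


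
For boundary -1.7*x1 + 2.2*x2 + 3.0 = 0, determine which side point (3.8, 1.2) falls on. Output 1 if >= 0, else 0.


Compute -1.7 * 3.8 + 2.2 * 1.2 + 3.0
= -6.46 + 2.64 + 3.0
= -0.82
Since -0.82 < 0, the point is on the negative side.

0


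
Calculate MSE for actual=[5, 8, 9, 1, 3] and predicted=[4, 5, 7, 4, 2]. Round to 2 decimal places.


Differences: [1, 3, 2, -3, 1]
Squared errors: [1, 9, 4, 9, 1]
Sum of squared errors = 24
MSE = 24 / 5 = 4.80

4.80


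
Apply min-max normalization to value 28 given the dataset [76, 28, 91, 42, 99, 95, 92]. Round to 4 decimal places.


Min = 28, Max = 99
Range = 99 - 28 = 71
Scaled = (x - min) / (max - min)
= (28 - 28) / 71
= 0 / 71
= 0.0000

0.0000


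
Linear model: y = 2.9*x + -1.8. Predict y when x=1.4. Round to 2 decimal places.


y = 2.9 * 1.4 + (-1.8)
= 4.06 + (-1.8)
= 2.26

2.26


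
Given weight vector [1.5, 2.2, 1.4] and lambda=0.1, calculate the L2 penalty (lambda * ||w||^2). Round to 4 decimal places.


Squaring each weight:
1.5^2 = 2.25
2.2^2 = 4.84
1.4^2 = 1.96
Sum of squares = 9.05
Penalty = 0.1 * 9.05 = 0.9050

0.9050


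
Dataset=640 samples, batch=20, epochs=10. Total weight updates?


Iterations per epoch = 640 / 20 = 32
Total updates = iterations_per_epoch * epochs
= 32 * 10
= 320

320


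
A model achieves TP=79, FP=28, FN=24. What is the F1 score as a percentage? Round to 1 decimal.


Precision = TP / (TP + FP) = 79 / 107 = 0.7383
Recall = TP / (TP + FN) = 79 / 103 = 0.767
F1 = 2 * P * R / (P + R)
= 2 * 0.7383 * 0.767 / (0.7383 + 0.767)
= 1.1326 / 1.5053
= 0.7524
As percentage: 75.2%

75.2


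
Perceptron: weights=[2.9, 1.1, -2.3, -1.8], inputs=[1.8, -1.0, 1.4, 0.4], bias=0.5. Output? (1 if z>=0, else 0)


z = w . x + b
= 2.9*1.8 + 1.1*-1.0 + -2.3*1.4 + -1.8*0.4 + 0.5
= 5.22 + -1.1 + -3.22 + -0.72 + 0.5
= 0.18 + 0.5
= 0.68
Since z = 0.68 >= 0, output = 1

1


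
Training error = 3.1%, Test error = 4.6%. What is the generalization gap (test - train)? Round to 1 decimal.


Generalization gap = test_error - train_error
= 4.6 - 3.1
= 1.5%
A small gap suggests good generalization.

1.5


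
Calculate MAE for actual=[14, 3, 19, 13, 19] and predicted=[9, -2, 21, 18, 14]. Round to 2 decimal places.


Absolute errors: [5, 5, 2, 5, 5]
Sum of absolute errors = 22
MAE = 22 / 5 = 4.40

4.40


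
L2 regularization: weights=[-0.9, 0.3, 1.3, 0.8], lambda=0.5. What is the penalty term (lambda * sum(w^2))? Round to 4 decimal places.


Squaring each weight:
(-0.9)^2 = 0.81
0.3^2 = 0.09
1.3^2 = 1.69
0.8^2 = 0.64
Sum of squares = 3.23
Penalty = 0.5 * 3.23 = 1.6150

1.6150


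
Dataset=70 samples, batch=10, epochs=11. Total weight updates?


Iterations per epoch = 70 / 10 = 7
Total updates = iterations_per_epoch * epochs
= 7 * 11
= 77

77


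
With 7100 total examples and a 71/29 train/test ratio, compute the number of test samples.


Train samples = 7100 * 71% = 5041
Test samples = 7100 - 5041
= 2059

2059


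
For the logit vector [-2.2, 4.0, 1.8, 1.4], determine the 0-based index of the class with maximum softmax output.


Softmax is a monotonic transformation, so it preserves the argmax.
We need to find the index of the maximum logit.
Index 0: -2.2
Index 1: 4.0
Index 2: 1.8
Index 3: 1.4
Maximum logit = 4.0 at index 1

1


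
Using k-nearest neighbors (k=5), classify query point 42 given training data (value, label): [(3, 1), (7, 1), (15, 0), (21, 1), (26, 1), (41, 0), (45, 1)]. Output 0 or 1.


Distances from query 42:
Point 41 (class 0): distance = 1
Point 45 (class 1): distance = 3
Point 26 (class 1): distance = 16
Point 21 (class 1): distance = 21
Point 15 (class 0): distance = 27
K=5 nearest neighbors: classes = [0, 1, 1, 1, 0]
Votes for class 1: 3 / 5
Majority vote => class 1

1


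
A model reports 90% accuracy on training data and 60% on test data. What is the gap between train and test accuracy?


Gap = train_accuracy - test_accuracy
= 90 - 60
= 30%
This large gap strongly indicates overfitting.

30


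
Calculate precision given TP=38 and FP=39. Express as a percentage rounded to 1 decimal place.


Precision = TP / (TP + FP) * 100
= 38 / (38 + 39)
= 38 / 77
= 0.4935
= 49.4%

49.4


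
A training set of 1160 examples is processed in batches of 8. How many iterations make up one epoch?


Iterations per epoch = dataset_size / batch_size
= 1160 / 8
= 145

145


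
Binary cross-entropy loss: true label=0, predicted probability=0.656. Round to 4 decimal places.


For y=0: Loss = -log(1-p)
= -log(1 - 0.656)
= -log(0.344)
= -(-1.0671)
= 1.0671

1.0671


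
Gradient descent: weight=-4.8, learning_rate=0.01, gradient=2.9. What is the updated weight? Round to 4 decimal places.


w_new = w_old - lr * gradient
= -4.8 - 0.01 * 2.9
= -4.8 - (0.029)
= -4.8290

-4.8290


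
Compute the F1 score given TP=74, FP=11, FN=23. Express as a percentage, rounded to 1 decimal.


Precision = TP / (TP + FP) = 74 / 85 = 0.8706
Recall = TP / (TP + FN) = 74 / 97 = 0.7629
F1 = 2 * P * R / (P + R)
= 2 * 0.8706 * 0.7629 / (0.8706 + 0.7629)
= 1.3283 / 1.6335
= 0.8132
As percentage: 81.3%

81.3


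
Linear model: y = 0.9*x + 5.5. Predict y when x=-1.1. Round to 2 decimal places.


y = 0.9 * -1.1 + (5.5)
= -0.99 + (5.5)
= 4.51

4.51


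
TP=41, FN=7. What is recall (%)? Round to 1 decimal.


Recall = TP / (TP + FN) * 100
= 41 / (41 + 7)
= 41 / 48
= 0.8542
= 85.4%

85.4


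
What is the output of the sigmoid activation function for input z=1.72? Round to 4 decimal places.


sigmoid(z) = 1 / (1 + exp(-z))
exp(-(1.72)) = exp(-1.72) = 0.1791
1 + 0.1791 = 1.1791
1 / 1.1791 = 0.8481

0.8481


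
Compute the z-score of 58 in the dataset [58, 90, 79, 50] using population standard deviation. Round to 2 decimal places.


Mean = (58 + 90 + 79 + 50) / 4 = 69.25
Variance = sum((x_i - mean)^2) / n = 255.6875
Std = sqrt(255.6875) = 15.9902
Z = (x - mean) / std
= (58 - 69.25) / 15.9902
= -11.25 / 15.9902
= -0.70

-0.70


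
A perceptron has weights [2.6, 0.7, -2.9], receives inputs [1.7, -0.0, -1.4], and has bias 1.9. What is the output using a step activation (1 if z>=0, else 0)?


z = w . x + b
= 2.6*1.7 + 0.7*-0.0 + -2.9*-1.4 + 1.9
= 4.42 + -0.0 + 4.06 + 1.9
= 8.48 + 1.9
= 10.38
Since z = 10.38 >= 0, output = 1

1


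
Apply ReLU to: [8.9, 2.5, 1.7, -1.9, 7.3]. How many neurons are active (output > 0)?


ReLU(x) = max(0, x) for each element:
ReLU(8.9) = 8.9
ReLU(2.5) = 2.5
ReLU(1.7) = 1.7
ReLU(-1.9) = 0
ReLU(7.3) = 7.3
Active neurons (>0): 4

4


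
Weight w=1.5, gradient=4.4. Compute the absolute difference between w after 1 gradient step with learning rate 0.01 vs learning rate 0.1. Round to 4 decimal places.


With lr=0.01: w_new = 1.5 - 0.01 * 4.4 = 1.456
With lr=0.1: w_new = 1.5 - 0.1 * 4.4 = 1.06
Absolute difference = |1.456 - 1.06|
= 0.3960

0.3960


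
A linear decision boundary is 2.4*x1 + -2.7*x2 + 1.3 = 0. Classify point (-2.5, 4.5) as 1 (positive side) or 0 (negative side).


Compute 2.4 * -2.5 + -2.7 * 4.5 + 1.3
= -6.0 + -12.15 + 1.3
= -16.85
Since -16.85 < 0, the point is on the negative side.

0


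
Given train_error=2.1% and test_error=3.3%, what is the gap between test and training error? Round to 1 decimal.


Generalization gap = test_error - train_error
= 3.3 - 2.1
= 1.2%
A small gap suggests good generalization.

1.2


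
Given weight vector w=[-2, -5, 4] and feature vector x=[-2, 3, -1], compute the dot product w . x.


Element-wise products:
-2 * -2 = 4
-5 * 3 = -15
4 * -1 = -4
Sum = 4 + -15 + -4
= -15

-15


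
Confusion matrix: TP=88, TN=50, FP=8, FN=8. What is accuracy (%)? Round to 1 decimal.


Accuracy = (TP + TN) / (TP + TN + FP + FN) * 100
= (88 + 50) / (88 + 50 + 8 + 8)
= 138 / 154
= 0.8961
= 89.6%

89.6


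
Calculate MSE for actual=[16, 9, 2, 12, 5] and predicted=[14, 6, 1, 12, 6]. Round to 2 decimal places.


Differences: [2, 3, 1, 0, -1]
Squared errors: [4, 9, 1, 0, 1]
Sum of squared errors = 15
MSE = 15 / 5 = 3.00

3.00


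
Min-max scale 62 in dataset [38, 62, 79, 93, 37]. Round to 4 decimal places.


Min = 37, Max = 93
Range = 93 - 37 = 56
Scaled = (x - min) / (max - min)
= (62 - 37) / 56
= 25 / 56
= 0.4464

0.4464


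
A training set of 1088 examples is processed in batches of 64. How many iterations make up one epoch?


Iterations per epoch = dataset_size / batch_size
= 1088 / 64
= 17

17


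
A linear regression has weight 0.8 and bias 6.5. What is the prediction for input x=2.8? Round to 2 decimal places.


y = 0.8 * 2.8 + (6.5)
= 2.24 + (6.5)
= 8.74

8.74


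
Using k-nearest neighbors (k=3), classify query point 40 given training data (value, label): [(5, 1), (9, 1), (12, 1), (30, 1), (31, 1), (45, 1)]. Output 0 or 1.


Distances from query 40:
Point 45 (class 1): distance = 5
Point 31 (class 1): distance = 9
Point 30 (class 1): distance = 10
K=3 nearest neighbors: classes = [1, 1, 1]
Votes for class 1: 3 / 3
Majority vote => class 1

1


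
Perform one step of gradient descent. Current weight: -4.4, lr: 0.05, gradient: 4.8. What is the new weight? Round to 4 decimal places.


w_new = w_old - lr * gradient
= -4.4 - 0.05 * 4.8
= -4.4 - (0.24)
= -4.6400

-4.6400


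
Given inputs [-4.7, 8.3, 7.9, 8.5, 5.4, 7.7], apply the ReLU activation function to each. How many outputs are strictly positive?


ReLU(x) = max(0, x) for each element:
ReLU(-4.7) = 0
ReLU(8.3) = 8.3
ReLU(7.9) = 7.9
ReLU(8.5) = 8.5
ReLU(5.4) = 5.4
ReLU(7.7) = 7.7
Active neurons (>0): 5

5


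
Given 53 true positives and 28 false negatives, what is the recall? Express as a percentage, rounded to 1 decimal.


Recall = TP / (TP + FN) * 100
= 53 / (53 + 28)
= 53 / 81
= 0.6543
= 65.4%

65.4


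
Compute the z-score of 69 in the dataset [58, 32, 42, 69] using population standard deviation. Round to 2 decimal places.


Mean = (58 + 32 + 42 + 69) / 4 = 50.25
Variance = sum((x_i - mean)^2) / n = 203.1875
Std = sqrt(203.1875) = 14.2544
Z = (x - mean) / std
= (69 - 50.25) / 14.2544
= 18.75 / 14.2544
= 1.32

1.32


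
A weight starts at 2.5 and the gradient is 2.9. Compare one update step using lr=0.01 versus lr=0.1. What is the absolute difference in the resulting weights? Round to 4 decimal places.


With lr=0.01: w_new = 2.5 - 0.01 * 2.9 = 2.471
With lr=0.1: w_new = 2.5 - 0.1 * 2.9 = 2.21
Absolute difference = |2.471 - 2.21|
= 0.2610

0.2610


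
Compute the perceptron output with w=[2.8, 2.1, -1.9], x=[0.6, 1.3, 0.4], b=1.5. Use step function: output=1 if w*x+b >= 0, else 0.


z = w . x + b
= 2.8*0.6 + 2.1*1.3 + -1.9*0.4 + 1.5
= 1.68 + 2.73 + -0.76 + 1.5
= 3.65 + 1.5
= 5.15
Since z = 5.15 >= 0, output = 1

1


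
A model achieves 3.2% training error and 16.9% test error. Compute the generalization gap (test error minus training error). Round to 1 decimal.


Generalization gap = test_error - train_error
= 16.9 - 3.2
= 13.7%
A large gap suggests overfitting.

13.7
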